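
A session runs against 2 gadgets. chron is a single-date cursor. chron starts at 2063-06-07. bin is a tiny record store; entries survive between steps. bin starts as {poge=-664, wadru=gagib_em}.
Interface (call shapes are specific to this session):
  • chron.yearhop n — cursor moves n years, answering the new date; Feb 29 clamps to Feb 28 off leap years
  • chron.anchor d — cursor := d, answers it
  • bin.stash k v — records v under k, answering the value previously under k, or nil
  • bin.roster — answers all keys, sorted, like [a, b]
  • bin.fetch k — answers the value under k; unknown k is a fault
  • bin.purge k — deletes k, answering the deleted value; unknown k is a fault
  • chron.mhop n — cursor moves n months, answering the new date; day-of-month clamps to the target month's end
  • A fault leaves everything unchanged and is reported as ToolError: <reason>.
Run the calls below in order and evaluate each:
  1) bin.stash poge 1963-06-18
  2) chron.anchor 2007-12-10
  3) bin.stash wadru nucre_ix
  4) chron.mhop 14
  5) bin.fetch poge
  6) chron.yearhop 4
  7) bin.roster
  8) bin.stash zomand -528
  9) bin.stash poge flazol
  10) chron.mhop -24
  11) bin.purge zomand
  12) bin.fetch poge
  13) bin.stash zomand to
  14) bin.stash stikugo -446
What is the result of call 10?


Invoking bin.stash using k='poge', v='1963-06-18', giving -664.
Invoking chron.anchor using d='2007-12-10', and observe 2007-12-10.
I call bin.stash using k='wadru', v='nucre_ix', and get gagib_em.
I use chron.mhop using n='14', → 2009-02-10.
Next I call bin.fetch using k='poge', — result: 1963-06-18.
Invoking chron.yearhop using n='4': 2013-02-10.
Then bin.roster(), → [poge, wadru].
Then bin.stash using k='zomand', v='-528', giving nil.
I try bin.stash using k='poge', v='flazol', and get 1963-06-18.
Then chron.mhop using n='-24', giving 2011-02-10.
Next I call bin.purge using k='zomand', and get -528.
I try bin.fetch using k='poge': flazol.
I run bin.stash using k='zomand', v='to', — result: nil.
I call bin.stash using k='stikugo', v='-446', → nil.

Answer: 2011-02-10


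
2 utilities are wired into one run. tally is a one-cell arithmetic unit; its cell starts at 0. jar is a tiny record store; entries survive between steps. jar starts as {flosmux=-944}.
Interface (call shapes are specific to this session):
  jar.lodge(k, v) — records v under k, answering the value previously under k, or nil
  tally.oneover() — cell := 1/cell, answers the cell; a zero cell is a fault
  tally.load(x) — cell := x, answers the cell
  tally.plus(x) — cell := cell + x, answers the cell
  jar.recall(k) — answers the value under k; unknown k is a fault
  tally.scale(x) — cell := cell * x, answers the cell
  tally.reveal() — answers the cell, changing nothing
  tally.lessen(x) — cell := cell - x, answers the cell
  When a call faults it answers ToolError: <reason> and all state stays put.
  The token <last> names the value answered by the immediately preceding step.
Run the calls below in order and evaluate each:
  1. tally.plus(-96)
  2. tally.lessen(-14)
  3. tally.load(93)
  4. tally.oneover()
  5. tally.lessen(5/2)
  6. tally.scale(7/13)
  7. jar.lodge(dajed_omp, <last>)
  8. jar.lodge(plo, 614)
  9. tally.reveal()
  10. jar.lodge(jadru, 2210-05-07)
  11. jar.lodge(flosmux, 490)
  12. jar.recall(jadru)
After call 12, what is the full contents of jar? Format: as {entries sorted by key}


Answer: {dajed_omp=-3241/2418, flosmux=490, jadru=2210-05-07, plo=614}

Derivation:
Calling plus on x='-96', and observe -96.
Invoking lessen on x='-14', and get -82.
Next I call load on x='93', and see 93.
I call oneover(), and observe 1/93.
Then lessen on x='5/2', and see -463/186.
Calling scale on x='7/13', which returns -3241/2418.
I call lodge on k='dajed_omp', v='<last>', giving nil.
Using lodge on k='plo', v='614', and observe nil.
Next I call reveal(): -3241/2418.
I call lodge on k='jadru', v='2210-05-07', which returns nil.
I invoke lodge on k='flosmux', v='490', and see -944.
I run recall on k='jadru': 2210-05-07.


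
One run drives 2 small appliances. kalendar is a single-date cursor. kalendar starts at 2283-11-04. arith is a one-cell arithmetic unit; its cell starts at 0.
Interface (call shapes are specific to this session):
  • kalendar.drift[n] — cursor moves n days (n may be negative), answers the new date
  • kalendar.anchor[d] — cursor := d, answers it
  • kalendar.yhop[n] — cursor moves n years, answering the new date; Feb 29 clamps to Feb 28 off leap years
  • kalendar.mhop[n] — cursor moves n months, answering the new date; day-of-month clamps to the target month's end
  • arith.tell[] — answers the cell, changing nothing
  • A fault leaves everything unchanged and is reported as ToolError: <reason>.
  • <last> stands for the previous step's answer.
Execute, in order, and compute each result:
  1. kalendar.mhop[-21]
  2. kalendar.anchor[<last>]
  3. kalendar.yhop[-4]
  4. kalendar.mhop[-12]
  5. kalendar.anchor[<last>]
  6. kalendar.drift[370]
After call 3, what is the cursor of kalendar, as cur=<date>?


Act: kalendar.mhop[n='-21']
Obs: 2282-02-04
Act: kalendar.anchor[d='<last>']
Obs: 2282-02-04
Act: kalendar.yhop[n='-4']
Obs: 2278-02-04
Act: kalendar.mhop[n='-12']
Obs: 2277-02-04
Act: kalendar.anchor[d='<last>']
Obs: 2277-02-04
Act: kalendar.drift[n='370']
Obs: 2278-02-09

Answer: cur=2278-02-04


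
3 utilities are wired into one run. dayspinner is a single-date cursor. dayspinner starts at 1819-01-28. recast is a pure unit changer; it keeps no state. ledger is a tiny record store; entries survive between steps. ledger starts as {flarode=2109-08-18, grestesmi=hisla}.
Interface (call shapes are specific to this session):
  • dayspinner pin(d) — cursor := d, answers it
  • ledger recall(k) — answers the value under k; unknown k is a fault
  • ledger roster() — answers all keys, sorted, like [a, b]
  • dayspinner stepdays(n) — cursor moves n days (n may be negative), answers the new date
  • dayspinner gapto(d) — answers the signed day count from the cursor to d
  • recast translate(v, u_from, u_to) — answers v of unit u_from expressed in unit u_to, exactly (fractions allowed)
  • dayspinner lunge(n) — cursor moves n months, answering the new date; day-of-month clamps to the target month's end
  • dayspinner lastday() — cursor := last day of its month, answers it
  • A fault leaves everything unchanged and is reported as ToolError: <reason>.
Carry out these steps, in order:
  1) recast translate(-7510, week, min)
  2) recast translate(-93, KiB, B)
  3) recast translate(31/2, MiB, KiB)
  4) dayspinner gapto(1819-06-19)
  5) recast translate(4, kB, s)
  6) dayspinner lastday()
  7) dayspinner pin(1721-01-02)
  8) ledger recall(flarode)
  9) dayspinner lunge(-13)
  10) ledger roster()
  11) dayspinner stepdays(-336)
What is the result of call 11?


Answer: 1718-12-31

Derivation:
$ recast translate v: -7510 u_from: week u_to: min
:: -75700800
$ recast translate v: -93 u_from: KiB u_to: B
:: -95232
$ recast translate v: 31/2 u_from: MiB u_to: KiB
:: 15872
$ dayspinner gapto d: 1819-06-19
:: 142
$ recast translate v: 4 u_from: kB u_to: s
:: ToolError: incompatible units
$ dayspinner lastday
:: 1819-01-31
$ dayspinner pin d: 1721-01-02
:: 1721-01-02
$ ledger recall k: flarode
:: 2109-08-18
$ dayspinner lunge n: -13
:: 1719-12-02
$ ledger roster
:: [flarode, grestesmi]
$ dayspinner stepdays n: -336
:: 1718-12-31


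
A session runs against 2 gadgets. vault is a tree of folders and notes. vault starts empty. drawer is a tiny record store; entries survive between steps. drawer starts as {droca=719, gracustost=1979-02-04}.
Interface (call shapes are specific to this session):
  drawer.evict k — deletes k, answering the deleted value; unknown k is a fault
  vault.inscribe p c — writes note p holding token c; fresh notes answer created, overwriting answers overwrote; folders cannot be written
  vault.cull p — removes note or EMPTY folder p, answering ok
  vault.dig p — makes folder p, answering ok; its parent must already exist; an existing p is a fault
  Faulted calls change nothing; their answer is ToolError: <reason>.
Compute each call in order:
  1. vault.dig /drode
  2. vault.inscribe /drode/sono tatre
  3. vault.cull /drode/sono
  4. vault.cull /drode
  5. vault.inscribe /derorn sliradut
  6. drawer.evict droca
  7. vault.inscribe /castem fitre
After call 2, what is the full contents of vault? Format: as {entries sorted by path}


Answer: {drode/, drode/sono=tatre}

Derivation:
·→ dig(p→/drode)
·← ok
·→ inscribe(p→/drode/sono, c→tatre)
·← created
·→ cull(p→/drode/sono)
·← ok
·→ cull(p→/drode)
·← ok
·→ inscribe(p→/derorn, c→sliradut)
·← created
·→ evict(k→droca)
·← 719
·→ inscribe(p→/castem, c→fitre)
·← created


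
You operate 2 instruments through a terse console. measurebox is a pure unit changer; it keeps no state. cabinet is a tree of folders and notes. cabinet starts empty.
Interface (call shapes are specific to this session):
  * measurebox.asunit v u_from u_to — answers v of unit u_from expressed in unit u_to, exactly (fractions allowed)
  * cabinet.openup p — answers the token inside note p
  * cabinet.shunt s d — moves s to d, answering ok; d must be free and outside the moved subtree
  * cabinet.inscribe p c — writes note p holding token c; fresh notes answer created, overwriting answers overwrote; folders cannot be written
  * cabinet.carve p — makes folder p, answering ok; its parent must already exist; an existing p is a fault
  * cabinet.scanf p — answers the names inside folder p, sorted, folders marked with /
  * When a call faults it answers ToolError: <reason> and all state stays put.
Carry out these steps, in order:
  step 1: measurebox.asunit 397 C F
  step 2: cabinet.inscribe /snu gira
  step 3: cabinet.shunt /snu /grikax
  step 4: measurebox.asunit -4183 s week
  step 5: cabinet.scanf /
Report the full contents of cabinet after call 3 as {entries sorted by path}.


·→ asunit(397, C, F)
·← 3733/5
·→ inscribe(/snu, gira)
·← created
·→ shunt(/snu, /grikax)
·← ok
·→ asunit(-4183, s, week)
·← -4183/604800
·→ scanf(/)
·← [grikax]

Answer: {grikax=gira}


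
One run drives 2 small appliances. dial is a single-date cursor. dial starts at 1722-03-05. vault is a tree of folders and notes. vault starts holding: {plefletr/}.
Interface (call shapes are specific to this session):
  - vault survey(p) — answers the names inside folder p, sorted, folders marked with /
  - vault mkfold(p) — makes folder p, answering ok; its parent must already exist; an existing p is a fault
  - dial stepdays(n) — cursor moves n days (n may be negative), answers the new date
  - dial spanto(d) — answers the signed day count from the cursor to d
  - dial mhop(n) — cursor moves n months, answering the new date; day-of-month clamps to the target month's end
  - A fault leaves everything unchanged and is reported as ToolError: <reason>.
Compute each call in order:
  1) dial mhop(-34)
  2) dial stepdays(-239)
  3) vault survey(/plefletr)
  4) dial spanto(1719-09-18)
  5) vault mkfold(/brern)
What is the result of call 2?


Answer: 1718-09-08

Derivation:
→ dial mhop(n='-34')
← 1719-05-05
→ dial stepdays(n='-239')
← 1718-09-08
→ vault survey(p='/plefletr')
← []
→ dial spanto(d='1719-09-18')
← 375
→ vault mkfold(p='/brern')
← ok


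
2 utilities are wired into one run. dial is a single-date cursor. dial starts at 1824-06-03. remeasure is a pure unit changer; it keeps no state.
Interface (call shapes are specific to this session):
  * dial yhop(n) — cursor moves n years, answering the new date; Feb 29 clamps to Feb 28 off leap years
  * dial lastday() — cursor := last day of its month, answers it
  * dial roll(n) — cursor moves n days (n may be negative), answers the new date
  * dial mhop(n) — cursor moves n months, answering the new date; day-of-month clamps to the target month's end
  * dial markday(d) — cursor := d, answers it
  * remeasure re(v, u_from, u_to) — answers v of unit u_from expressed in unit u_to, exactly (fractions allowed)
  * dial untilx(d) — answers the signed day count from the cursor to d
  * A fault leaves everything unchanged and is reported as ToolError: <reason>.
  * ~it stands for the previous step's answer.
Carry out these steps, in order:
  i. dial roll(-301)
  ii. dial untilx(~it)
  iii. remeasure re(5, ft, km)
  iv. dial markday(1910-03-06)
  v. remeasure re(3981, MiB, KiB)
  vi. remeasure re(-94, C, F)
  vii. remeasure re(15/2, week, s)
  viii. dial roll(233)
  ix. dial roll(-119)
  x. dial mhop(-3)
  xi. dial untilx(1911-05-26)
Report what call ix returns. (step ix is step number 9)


Then dial roll with n→-301, giving 1823-08-07.
I invoke dial untilx with d→~it, and observe 0.
Calling remeasure re with v→5, u_from→ft, u_to→km, and get 381/250000.
Invoking dial markday with d→1910-03-06, yielding 1910-03-06.
Now I run remeasure re with v→3981, u_from→MiB, u_to→KiB: 4076544.
Using remeasure re with v→-94, u_from→C, u_to→F, and get -686/5.
Calling remeasure re with v→15/2, u_from→week, u_to→s, → 4536000.
Calling dial roll with n→233, and see 1910-10-25.
I try dial roll with n→-119, — result: 1910-06-28.
I call dial mhop with n→-3: 1910-03-28.
Invoking dial untilx with d→1911-05-26, and see 424.

Answer: 1910-06-28


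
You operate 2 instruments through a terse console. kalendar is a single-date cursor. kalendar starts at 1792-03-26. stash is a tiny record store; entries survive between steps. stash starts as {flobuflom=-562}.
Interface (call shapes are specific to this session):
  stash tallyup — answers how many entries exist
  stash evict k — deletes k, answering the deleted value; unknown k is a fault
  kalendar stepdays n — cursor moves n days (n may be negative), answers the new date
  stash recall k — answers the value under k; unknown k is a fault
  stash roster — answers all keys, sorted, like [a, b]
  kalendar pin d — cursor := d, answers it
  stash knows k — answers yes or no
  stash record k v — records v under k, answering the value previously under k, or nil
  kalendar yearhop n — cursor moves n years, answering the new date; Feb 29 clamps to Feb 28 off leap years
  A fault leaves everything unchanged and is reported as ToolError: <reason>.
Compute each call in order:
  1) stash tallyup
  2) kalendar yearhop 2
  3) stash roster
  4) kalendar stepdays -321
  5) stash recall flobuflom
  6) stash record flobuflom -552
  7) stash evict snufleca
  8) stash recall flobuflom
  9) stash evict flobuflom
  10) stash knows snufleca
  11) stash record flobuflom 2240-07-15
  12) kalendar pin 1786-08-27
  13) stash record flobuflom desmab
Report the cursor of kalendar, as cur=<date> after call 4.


Next I call stash tallyup(): 1.
I run kalendar yearhop with n=2, which returns 1794-03-26.
I use stash roster: [flobuflom].
Now I run kalendar stepdays with n=-321, and see 1793-05-09.
I call stash recall with k=flobuflom, and get -562.
I try stash record with k=flobuflom, v=-552, — result: -562.
I use stash evict with k=snufleca, and observe ToolError: no such key snufleca.
Invoking stash recall with k=flobuflom, → -552.
Invoking stash evict with k=flobuflom, which returns -552.
I use stash knows with k=snufleca, and observe no.
I run stash record with k=flobuflom, v=2240-07-15, and observe nil.
Then kalendar pin with d=1786-08-27, → 1786-08-27.
I try stash record with k=flobuflom, v=desmab, — result: 2240-07-15.

Answer: cur=1793-05-09


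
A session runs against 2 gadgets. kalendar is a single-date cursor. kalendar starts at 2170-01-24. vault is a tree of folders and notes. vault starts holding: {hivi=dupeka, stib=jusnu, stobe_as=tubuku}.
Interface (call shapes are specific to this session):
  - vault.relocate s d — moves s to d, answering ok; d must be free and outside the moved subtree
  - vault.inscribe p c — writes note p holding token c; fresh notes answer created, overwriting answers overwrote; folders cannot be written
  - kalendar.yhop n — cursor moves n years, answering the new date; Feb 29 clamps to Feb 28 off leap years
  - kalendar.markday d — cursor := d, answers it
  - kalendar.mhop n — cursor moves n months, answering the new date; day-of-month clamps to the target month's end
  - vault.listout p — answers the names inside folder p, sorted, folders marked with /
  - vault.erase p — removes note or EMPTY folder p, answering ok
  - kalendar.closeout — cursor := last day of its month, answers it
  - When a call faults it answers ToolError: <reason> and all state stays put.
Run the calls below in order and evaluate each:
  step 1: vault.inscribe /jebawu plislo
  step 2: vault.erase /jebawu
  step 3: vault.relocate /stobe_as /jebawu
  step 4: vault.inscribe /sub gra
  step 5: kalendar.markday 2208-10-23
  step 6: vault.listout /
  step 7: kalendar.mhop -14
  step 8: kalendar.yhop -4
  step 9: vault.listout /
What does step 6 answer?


Answer: [hivi, jebawu, stib, sub]

Derivation:
[in] vault.inscribe p→/jebawu c→plislo
  created
[in] vault.erase p→/jebawu
  ok
[in] vault.relocate s→/stobe_as d→/jebawu
  ok
[in] vault.inscribe p→/sub c→gra
  created
[in] kalendar.markday d→2208-10-23
  2208-10-23
[in] vault.listout p→/
  [hivi, jebawu, stib, sub]
[in] kalendar.mhop n→-14
  2207-08-23
[in] kalendar.yhop n→-4
  2203-08-23
[in] vault.listout p→/
  [hivi, jebawu, stib, sub]


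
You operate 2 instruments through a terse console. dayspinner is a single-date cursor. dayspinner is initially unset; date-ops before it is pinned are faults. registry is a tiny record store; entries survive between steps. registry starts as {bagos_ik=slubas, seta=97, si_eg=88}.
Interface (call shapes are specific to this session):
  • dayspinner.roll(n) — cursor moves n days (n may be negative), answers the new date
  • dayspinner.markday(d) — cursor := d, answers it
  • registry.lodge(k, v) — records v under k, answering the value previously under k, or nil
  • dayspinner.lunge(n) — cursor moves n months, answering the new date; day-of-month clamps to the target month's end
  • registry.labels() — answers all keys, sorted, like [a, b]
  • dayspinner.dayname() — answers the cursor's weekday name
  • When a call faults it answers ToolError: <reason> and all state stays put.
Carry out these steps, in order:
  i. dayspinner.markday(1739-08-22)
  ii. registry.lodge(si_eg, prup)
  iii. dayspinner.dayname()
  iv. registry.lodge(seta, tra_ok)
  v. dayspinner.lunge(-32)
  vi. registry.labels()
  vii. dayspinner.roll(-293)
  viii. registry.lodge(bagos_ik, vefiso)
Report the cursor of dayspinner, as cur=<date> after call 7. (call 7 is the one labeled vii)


·→ dayspinner.markday(1739-08-22)
·← 1739-08-22
·→ registry.lodge(si_eg, prup)
·← 88
·→ dayspinner.dayname()
·← Saturday
·→ registry.lodge(seta, tra_ok)
·← 97
·→ dayspinner.lunge(-32)
·← 1736-12-22
·→ registry.labels()
·← [bagos_ik, seta, si_eg]
·→ dayspinner.roll(-293)
·← 1736-03-04
·→ registry.lodge(bagos_ik, vefiso)
·← slubas

Answer: cur=1736-03-04


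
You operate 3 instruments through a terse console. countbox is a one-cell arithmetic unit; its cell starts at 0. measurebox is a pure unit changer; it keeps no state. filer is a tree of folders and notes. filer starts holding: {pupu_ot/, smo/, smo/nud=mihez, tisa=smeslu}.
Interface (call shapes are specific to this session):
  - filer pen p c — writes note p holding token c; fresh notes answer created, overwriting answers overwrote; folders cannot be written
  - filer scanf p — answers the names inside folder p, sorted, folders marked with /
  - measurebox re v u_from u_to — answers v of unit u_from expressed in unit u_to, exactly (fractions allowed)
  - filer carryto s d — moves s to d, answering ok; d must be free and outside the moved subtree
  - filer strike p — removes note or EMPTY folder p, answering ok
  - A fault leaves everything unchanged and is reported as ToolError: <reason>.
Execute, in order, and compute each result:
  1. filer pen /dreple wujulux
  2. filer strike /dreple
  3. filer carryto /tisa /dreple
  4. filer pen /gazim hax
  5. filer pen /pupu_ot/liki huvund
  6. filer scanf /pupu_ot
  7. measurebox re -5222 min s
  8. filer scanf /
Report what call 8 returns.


[in] filer pen p: /dreple c: wujulux
  created
[in] filer strike p: /dreple
  ok
[in] filer carryto s: /tisa d: /dreple
  ok
[in] filer pen p: /gazim c: hax
  created
[in] filer pen p: /pupu_ot/liki c: huvund
  created
[in] filer scanf p: /pupu_ot
  [liki]
[in] measurebox re v: -5222 u_from: min u_to: s
  -313320
[in] filer scanf p: /
  [dreple, gazim, pupu_ot/, smo/]

Answer: [dreple, gazim, pupu_ot/, smo/]


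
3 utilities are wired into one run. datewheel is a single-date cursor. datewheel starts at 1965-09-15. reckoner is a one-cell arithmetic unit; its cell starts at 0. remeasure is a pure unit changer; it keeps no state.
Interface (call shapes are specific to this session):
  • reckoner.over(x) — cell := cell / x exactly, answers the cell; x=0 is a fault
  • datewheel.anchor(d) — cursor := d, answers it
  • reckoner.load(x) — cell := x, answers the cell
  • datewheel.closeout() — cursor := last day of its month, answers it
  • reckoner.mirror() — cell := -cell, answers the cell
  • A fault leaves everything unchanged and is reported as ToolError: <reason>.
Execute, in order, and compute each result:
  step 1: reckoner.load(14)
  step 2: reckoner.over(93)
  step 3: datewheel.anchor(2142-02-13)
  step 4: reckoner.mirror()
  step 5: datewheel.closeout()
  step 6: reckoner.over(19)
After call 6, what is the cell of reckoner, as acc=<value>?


Answer: acc=-14/1767

Derivation:
;; 1. reckoner.load(x=14) : 14
;; 2. reckoner.over(x=93) : 14/93
;; 3. datewheel.anchor(d=2142-02-13) : 2142-02-13
;; 4. reckoner.mirror() : -14/93
;; 5. datewheel.closeout() : 2142-02-28
;; 6. reckoner.over(x=19) : -14/1767


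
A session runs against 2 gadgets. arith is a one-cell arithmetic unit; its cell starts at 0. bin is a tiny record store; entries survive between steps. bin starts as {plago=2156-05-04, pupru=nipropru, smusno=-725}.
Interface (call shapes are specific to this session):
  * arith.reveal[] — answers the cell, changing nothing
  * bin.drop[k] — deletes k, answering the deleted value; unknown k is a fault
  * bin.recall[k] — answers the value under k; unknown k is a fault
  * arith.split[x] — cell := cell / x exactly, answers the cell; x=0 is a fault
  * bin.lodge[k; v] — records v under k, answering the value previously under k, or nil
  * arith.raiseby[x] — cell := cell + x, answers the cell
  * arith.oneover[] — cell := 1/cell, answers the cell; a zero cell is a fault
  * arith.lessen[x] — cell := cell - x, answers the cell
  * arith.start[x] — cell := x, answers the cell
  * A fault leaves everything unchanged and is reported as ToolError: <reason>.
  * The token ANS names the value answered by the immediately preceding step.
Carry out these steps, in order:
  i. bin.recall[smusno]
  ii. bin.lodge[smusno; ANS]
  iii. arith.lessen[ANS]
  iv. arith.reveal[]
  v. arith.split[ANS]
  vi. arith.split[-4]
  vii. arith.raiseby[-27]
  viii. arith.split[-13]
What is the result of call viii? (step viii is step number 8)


I run bin.recall with k→smusno, and see -725.
I try bin.lodge with k→smusno, v→ANS, — result: -725.
I call arith.lessen with x→ANS, → 725.
Then arith.reveal(), and get 725.
Now I run arith.split with x→ANS, — result: 1.
I run arith.split with x→-4, giving -1/4.
Using arith.raiseby with x→-27, which returns -109/4.
Using arith.split with x→-13, giving 109/52.

Answer: 109/52


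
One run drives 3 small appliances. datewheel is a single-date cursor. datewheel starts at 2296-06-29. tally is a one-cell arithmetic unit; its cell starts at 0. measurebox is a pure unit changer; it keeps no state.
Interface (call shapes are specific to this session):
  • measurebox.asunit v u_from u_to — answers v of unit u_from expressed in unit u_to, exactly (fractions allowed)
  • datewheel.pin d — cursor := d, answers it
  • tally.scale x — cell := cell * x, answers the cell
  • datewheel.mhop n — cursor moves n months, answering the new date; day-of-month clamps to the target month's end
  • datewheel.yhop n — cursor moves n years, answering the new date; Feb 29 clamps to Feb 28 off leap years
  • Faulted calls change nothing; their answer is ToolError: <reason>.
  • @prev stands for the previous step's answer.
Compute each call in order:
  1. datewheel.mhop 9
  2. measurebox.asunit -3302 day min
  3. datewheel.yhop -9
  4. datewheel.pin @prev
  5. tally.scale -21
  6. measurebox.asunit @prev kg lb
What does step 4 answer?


% datewheel.mhop n=9
= 2297-03-29
% measurebox.asunit v=-3302 u_from=day u_to=min
= -4754880
% datewheel.yhop n=-9
= 2288-03-29
% datewheel.pin d=@prev
= 2288-03-29
% tally.scale x=-21
= 0
% measurebox.asunit v=@prev u_from=kg u_to=lb
= 0

Answer: 2288-03-29


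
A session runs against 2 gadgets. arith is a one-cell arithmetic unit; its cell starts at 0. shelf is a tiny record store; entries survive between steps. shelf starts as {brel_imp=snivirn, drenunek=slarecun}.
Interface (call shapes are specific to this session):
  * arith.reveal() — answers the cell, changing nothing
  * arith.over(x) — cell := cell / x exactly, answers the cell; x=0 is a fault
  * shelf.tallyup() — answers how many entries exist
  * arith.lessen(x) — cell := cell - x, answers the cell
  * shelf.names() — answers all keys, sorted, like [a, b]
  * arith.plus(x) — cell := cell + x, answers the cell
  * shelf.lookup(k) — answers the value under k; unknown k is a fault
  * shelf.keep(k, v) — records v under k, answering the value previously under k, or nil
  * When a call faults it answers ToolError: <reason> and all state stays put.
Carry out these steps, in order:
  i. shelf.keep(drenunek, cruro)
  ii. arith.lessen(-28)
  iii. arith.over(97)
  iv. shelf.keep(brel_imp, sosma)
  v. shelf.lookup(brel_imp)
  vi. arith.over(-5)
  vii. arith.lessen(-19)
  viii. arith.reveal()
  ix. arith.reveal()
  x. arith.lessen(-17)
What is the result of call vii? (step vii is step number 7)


Answer: 9187/485

Derivation:
I use shelf.keep with drenunek, cruro, and observe slarecun.
Then arith.lessen with -28, and get 28.
I use arith.over with 97, and observe 28/97.
Using shelf.keep with brel_imp, sosma, yielding snivirn.
Next I call shelf.lookup with brel_imp, — result: sosma.
Now I run arith.over with -5, — result: -28/485.
Then arith.lessen with -19, yielding 9187/485.
Using arith.reveal(), yielding 9187/485.
Now I run arith.reveal, and observe 9187/485.
Next I call arith.lessen with -17, — result: 17432/485.


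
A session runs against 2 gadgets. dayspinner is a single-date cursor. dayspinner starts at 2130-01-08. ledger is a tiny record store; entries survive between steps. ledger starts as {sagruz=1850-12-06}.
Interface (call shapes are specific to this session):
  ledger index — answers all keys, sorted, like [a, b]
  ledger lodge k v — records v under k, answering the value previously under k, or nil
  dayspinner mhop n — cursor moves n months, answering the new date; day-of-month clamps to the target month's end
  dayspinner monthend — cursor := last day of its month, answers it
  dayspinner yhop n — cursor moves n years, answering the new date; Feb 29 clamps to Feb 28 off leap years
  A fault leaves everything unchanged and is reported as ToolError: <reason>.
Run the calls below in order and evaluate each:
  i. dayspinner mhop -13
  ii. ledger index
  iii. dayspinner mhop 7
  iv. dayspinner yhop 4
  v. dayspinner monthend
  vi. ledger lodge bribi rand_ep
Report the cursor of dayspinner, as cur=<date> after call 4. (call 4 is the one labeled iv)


Answer: cur=2133-07-08

Derivation:
% dayspinner mhop -13
= 2128-12-08
% ledger index
= [sagruz]
% dayspinner mhop 7
= 2129-07-08
% dayspinner yhop 4
= 2133-07-08
% dayspinner monthend
= 2133-07-31
% ledger lodge bribi rand_ep
= nil


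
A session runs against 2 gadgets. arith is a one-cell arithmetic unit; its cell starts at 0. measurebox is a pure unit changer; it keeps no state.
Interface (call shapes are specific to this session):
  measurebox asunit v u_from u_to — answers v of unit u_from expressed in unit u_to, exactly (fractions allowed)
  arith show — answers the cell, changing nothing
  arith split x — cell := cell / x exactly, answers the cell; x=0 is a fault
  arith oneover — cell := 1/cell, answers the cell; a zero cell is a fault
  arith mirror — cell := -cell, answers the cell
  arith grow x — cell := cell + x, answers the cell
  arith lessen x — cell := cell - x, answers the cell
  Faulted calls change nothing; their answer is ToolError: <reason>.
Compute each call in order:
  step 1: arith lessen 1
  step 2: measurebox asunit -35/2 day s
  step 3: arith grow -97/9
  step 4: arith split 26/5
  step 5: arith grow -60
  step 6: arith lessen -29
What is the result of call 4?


Answer: -265/117

Derivation:
>> arith lessen(x=1)
<< -1
>> measurebox asunit(v=-35/2, u_from=day, u_to=s)
<< -1512000
>> arith grow(x=-97/9)
<< -106/9
>> arith split(x=26/5)
<< -265/117
>> arith grow(x=-60)
<< -7285/117
>> arith lessen(x=-29)
<< -3892/117


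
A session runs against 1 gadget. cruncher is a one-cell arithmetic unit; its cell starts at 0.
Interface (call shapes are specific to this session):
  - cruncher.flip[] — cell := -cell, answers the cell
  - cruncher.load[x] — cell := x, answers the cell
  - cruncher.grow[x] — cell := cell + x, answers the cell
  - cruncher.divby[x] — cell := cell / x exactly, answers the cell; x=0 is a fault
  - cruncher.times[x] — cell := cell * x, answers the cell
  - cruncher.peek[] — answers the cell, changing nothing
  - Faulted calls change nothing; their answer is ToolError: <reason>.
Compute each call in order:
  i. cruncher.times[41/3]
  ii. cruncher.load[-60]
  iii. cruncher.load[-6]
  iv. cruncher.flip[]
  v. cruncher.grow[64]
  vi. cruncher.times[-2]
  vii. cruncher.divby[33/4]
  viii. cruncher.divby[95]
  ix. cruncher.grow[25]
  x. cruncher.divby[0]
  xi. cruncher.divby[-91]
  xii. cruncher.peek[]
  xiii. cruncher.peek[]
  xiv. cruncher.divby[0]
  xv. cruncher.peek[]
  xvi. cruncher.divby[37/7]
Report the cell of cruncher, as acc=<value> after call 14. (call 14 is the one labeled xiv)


Answer: acc=-15563/57057

Derivation:
$ cruncher.times x: 41/3
= 0
$ cruncher.load x: -60
= -60
$ cruncher.load x: -6
= -6
$ cruncher.flip
= 6
$ cruncher.grow x: 64
= 70
$ cruncher.times x: -2
= -140
$ cruncher.divby x: 33/4
= -560/33
$ cruncher.divby x: 95
= -112/627
$ cruncher.grow x: 25
= 15563/627
$ cruncher.divby x: 0
= ToolError: division by zero
$ cruncher.divby x: -91
= -15563/57057
$ cruncher.peek
= -15563/57057
$ cruncher.peek
= -15563/57057
$ cruncher.divby x: 0
= ToolError: division by zero
$ cruncher.peek
= -15563/57057
$ cruncher.divby x: 37/7
= -15563/301587


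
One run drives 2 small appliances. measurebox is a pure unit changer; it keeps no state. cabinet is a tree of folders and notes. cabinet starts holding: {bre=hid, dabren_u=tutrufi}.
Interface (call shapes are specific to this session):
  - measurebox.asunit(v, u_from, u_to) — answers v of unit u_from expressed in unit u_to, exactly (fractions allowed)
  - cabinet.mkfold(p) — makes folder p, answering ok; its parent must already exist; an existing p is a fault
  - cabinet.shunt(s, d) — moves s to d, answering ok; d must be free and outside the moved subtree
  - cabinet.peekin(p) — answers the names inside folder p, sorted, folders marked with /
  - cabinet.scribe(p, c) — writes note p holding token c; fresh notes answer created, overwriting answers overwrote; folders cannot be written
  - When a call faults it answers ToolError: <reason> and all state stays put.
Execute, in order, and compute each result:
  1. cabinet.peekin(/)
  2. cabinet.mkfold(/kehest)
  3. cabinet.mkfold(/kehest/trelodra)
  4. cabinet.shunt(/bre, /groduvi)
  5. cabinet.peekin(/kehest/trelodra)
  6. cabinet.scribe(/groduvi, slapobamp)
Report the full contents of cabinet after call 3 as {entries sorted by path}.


-- peekin(p: /) => [bre, dabren_u]
-- mkfold(p: /kehest) => ok
-- mkfold(p: /kehest/trelodra) => ok
-- shunt(s: /bre, d: /groduvi) => ok
-- peekin(p: /kehest/trelodra) => []
-- scribe(p: /groduvi, c: slapobamp) => overwrote

Answer: {bre=hid, dabren_u=tutrufi, kehest/, kehest/trelodra/}


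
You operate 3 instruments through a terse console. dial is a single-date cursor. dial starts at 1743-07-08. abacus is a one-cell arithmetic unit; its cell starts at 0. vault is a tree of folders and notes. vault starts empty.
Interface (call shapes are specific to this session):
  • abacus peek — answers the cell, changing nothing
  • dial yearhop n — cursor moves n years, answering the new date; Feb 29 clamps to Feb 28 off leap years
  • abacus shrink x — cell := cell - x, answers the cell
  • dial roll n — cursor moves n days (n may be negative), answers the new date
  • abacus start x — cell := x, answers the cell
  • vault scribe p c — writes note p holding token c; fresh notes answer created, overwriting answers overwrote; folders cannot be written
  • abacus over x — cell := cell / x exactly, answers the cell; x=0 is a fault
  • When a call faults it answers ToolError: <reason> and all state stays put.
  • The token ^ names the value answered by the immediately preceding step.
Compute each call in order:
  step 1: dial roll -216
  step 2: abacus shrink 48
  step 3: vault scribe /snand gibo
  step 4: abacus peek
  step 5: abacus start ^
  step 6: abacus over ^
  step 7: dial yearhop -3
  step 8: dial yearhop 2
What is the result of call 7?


Do: dial roll[n='-216']
See: 1742-12-04
Do: abacus shrink[x='48']
See: -48
Do: vault scribe[p='/snand'; c='gibo']
See: created
Do: abacus peek[]
See: -48
Do: abacus start[x='^']
See: -48
Do: abacus over[x='^']
See: 1
Do: dial yearhop[n='-3']
See: 1739-12-04
Do: dial yearhop[n='2']
See: 1741-12-04

Answer: 1739-12-04


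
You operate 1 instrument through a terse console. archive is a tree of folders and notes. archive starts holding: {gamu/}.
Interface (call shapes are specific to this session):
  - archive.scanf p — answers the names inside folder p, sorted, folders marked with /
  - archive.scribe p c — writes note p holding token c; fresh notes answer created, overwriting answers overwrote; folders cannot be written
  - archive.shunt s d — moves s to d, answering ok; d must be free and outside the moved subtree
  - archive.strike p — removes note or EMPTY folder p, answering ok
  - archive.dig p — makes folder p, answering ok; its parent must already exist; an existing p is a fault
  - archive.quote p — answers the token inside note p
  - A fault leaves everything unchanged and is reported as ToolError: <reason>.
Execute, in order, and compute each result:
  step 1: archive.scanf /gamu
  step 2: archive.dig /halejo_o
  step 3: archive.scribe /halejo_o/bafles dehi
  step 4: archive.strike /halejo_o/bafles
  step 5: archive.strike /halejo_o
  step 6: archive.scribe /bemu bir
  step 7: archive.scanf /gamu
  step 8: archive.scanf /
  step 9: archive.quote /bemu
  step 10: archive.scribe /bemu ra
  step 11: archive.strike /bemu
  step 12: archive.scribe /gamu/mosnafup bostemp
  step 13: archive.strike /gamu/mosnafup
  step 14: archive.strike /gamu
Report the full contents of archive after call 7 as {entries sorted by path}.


Answer: {bemu=bir, gamu/}

Derivation:
>> scanf(p='/gamu')
<< []
>> dig(p='/halejo_o')
<< ok
>> scribe(p='/halejo_o/bafles', c='dehi')
<< created
>> strike(p='/halejo_o/bafles')
<< ok
>> strike(p='/halejo_o')
<< ok
>> scribe(p='/bemu', c='bir')
<< created
>> scanf(p='/gamu')
<< []
>> scanf(p='/')
<< [bemu, gamu/]
>> quote(p='/bemu')
<< bir
>> scribe(p='/bemu', c='ra')
<< overwrote
>> strike(p='/bemu')
<< ok
>> scribe(p='/gamu/mosnafup', c='bostemp')
<< created
>> strike(p='/gamu/mosnafup')
<< ok
>> strike(p='/gamu')
<< ok


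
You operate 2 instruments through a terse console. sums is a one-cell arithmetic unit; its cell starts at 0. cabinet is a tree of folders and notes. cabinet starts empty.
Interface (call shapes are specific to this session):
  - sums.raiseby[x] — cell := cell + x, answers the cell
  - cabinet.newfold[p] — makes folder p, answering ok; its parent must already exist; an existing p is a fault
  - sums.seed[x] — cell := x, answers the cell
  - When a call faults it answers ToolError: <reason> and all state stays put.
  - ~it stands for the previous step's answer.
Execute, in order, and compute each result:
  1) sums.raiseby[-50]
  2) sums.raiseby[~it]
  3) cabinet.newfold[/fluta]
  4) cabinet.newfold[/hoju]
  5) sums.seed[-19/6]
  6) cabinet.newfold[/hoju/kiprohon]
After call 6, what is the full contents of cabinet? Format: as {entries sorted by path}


Answer: {fluta/, hoju/, hoju/kiprohon/}

Derivation:
CALL sums.raiseby[x→-50]
RET  -50
CALL sums.raiseby[x→~it]
RET  -100
CALL cabinet.newfold[p→/fluta]
RET  ok
CALL cabinet.newfold[p→/hoju]
RET  ok
CALL sums.seed[x→-19/6]
RET  -19/6
CALL cabinet.newfold[p→/hoju/kiprohon]
RET  ok


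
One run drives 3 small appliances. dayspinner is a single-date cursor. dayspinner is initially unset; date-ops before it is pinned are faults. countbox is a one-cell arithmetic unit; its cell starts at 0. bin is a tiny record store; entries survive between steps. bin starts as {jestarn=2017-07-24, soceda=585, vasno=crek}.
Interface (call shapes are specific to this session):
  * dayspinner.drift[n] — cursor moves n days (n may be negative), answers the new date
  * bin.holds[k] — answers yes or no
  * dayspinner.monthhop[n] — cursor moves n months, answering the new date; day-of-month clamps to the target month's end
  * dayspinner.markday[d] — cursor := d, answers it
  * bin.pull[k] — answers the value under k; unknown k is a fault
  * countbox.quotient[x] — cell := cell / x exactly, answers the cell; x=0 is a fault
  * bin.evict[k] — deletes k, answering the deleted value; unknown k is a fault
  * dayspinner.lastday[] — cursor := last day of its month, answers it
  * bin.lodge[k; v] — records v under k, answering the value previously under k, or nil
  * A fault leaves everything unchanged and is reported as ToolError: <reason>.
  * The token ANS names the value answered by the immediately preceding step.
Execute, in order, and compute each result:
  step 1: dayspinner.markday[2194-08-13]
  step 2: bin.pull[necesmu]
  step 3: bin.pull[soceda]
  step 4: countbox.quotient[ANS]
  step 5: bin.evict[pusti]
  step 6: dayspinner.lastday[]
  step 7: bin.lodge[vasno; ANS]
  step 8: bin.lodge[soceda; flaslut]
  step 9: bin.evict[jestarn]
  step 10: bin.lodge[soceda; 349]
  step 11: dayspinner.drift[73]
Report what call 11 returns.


# 1. markday(d=2194-08-13) : 2194-08-13
# 2. pull(k=necesmu) : ToolError: no such key necesmu
# 3. pull(k=soceda) : 585
# 4. quotient(x=ANS) : 0
# 5. evict(k=pusti) : ToolError: no such key pusti
# 6. lastday() : 2194-08-31
# 7. lodge(k=vasno, v=ANS) : crek
# 8. lodge(k=soceda, v=flaslut) : 585
# 9. evict(k=jestarn) : 2017-07-24
# 10. lodge(k=soceda, v=349) : flaslut
# 11. drift(n=73) : 2194-11-12

Answer: 2194-11-12


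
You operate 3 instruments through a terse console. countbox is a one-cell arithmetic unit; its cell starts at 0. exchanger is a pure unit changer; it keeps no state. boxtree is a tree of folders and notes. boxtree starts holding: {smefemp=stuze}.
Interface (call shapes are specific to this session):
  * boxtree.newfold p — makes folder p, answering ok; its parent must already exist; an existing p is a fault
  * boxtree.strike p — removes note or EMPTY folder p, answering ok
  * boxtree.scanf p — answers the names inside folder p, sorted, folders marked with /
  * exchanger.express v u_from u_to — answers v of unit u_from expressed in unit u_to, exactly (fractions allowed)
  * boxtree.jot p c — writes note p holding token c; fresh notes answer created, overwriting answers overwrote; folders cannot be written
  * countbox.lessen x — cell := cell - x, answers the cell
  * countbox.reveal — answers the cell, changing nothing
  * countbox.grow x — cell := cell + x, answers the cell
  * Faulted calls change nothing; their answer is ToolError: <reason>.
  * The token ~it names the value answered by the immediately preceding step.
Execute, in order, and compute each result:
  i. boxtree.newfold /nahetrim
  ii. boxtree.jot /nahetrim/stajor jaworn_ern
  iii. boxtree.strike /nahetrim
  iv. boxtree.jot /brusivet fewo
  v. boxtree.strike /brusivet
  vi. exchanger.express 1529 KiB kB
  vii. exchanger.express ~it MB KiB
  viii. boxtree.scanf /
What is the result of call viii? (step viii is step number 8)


% 1. boxtree.newfold(p: /nahetrim) == ok
% 2. boxtree.jot(p: /nahetrim/stajor, c: jaworn_ern) == created
% 3. boxtree.strike(p: /nahetrim) == ToolError: not empty
% 4. boxtree.jot(p: /brusivet, c: fewo) == created
% 5. boxtree.strike(p: /brusivet) == ok
% 6. exchanger.express(v: 1529, u_from: KiB, u_to: kB) == 195712/125
% 7. exchanger.express(v: ~it, u_from: MB, u_to: KiB) == 1529000
% 8. boxtree.scanf(p: /) == [nahetrim/, smefemp]

Answer: [nahetrim/, smefemp]
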